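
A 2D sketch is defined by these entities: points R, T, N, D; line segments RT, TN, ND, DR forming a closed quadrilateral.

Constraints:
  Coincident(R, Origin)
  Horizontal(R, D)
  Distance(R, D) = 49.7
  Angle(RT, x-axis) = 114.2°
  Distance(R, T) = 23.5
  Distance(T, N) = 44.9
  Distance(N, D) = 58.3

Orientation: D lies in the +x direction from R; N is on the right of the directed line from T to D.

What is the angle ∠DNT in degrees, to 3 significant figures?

74.1°

R is at the origin; R and D share the same y with |RD| = 49.7 and D in +x, so D = (49.7, 0). RT runs at 114.2° with |RT| = 23.5, so T = (-9.63, 21.4). N is determined by |TN| = 44.9 and |ND| = 58.3 together: it lies at the intersection of circle(T, 44.9) and circle(D, 58.3). With |TD| = 63.1, the foot of the radical line on TD is 20.6 from T and the perpendicular offset is √(44.9² − 20.6²) = 39.9. Taking the right-of-TD solution: N = (-3.83, -23.1).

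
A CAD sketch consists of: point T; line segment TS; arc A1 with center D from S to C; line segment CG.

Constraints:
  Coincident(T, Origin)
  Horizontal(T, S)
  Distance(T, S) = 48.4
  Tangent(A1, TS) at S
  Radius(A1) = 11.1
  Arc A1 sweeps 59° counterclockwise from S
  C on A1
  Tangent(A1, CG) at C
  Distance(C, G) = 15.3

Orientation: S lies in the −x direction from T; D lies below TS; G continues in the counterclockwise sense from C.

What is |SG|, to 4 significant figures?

25.39

On A1, S sits at bearing 90° from D; a 59° counterclockwise sweep puts C at bearing 149°, so C = D + 11.1·(cos 149°, sin 149°) = (-57.91, -5.383). A1 meets CG tangentially, so DC is at right angles to CG, so CG runs along (−sin 149°, cos 149°); with |CG| = 15.3, G = (-65.79, -18.50). Then |SG| = |G − S| = 25.39.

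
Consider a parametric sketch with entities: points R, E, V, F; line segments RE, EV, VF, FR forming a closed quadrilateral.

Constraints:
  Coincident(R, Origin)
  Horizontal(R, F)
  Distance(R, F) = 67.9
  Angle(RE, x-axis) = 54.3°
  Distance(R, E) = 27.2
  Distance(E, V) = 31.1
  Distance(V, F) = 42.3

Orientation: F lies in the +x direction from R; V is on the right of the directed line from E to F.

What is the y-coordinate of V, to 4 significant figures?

-7.238

Checks: |EV| = 31.10 ✓; |VF| = 42.30 ✓.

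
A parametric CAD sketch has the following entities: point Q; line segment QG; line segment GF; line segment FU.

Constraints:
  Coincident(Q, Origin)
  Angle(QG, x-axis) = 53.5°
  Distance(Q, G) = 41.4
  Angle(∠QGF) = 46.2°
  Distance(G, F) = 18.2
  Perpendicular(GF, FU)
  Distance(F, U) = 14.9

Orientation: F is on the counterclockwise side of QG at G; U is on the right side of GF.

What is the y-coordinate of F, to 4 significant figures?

30.97

Q is at the origin; QG runs at 53.5° with length 41.4, so G = 41.4·(cos 53.5°, sin 53.5°) = (24.63, 33.28). ∠QGF = 46.2°, so GF runs at 53.5° + (180° − 46.2°) = 187.3° from the x-axis; with |GF| = 18.2, F = G + 18.2·(cos 187.3°, sin 187.3°) = (6.573, 30.97). So F.y = 30.97.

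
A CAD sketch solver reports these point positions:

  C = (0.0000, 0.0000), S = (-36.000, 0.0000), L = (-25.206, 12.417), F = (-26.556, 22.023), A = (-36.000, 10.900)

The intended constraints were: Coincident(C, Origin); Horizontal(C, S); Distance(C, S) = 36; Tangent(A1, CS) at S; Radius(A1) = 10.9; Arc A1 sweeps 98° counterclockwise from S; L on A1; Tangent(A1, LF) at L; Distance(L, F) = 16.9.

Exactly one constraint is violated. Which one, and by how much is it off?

Distance(L, F) = 16.9 — off by 7.20.

C = (0.00, 0.00) ✓; C.y = 0.00, S.y = 0.00 ✓; |CS| = 36.00 ✓; ∠(AS, SC) = 90.00° ✓; |AS| = 10.90 ✓; bearing(A→L) − bearing(A→S) = 98.00° ✓; |AL| = 10.90 ✓; ∠(AL, LF) = 90.00° ✓; |LF| = 9.700 ✗.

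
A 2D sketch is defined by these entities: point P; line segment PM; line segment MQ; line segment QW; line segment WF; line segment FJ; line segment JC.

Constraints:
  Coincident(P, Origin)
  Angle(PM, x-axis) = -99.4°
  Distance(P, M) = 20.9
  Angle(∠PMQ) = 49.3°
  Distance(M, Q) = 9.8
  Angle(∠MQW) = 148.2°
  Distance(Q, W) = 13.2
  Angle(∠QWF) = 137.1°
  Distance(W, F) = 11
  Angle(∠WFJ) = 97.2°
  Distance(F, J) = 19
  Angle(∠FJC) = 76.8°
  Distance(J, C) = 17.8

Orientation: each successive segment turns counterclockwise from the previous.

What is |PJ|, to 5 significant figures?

11.558

∠QWF = 137.1° gives WF at 106.00° from the x-axis; with |WF| = 11.0, F = (7.9003, 6.8175). ∠WFJ = 97.2° gives FJ at -171.20° from the x-axis; with |FJ| = 19.0, J = (-10.876, 3.9108). Then |PJ| = |J − P| = 11.558.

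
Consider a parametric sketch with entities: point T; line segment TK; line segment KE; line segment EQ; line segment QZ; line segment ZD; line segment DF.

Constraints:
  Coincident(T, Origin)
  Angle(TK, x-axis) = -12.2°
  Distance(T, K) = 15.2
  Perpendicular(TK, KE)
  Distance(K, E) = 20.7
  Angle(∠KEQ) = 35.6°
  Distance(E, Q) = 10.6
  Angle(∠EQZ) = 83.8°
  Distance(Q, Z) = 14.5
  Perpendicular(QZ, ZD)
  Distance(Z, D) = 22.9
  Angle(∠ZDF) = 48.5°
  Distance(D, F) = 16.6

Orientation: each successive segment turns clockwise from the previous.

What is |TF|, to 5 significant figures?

27.155

T is at the origin; TK runs at -12.2° with length 15.2, so K = (14.857, -3.2121). The perpendicularity gives KE at right angles to TK, so KE runs at -102.20°; with |KE| = 20.7, E = (10.482, -23.445). ∠KEQ = 35.6° gives EQ at 113.40° from the x-axis; with |EQ| = 10.6, Q = (6.2725, -13.716). ∠EQZ = 83.8° gives QZ at 17.200° from the x-axis; with |QZ| = 14.5, Z = (20.124, -9.4287). QZ ⟂ ZD, so ZD runs at -72.800°; with |ZD| = 22.9, D = (26.896, -31.305). ∠ZDF = 48.5° gives DF at 155.70° from the x-axis; with |DF| = 16.6, F = (11.766, -24.473). Then |TF| = |F − T| = 27.155.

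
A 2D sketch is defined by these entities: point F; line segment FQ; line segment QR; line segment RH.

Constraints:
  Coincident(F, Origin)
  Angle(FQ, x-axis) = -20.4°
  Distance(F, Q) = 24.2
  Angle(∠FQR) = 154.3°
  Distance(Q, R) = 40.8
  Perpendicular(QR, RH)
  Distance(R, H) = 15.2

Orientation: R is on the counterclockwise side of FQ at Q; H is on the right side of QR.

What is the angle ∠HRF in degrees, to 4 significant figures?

99.52°

F is at the origin; FQ runs at -20.4° with length 24.2, so Q = 24.2·(cos -20.4°, sin -20.4°) = (22.68, -8.435). ∠FQR = 154.3°, so QR runs at -20.4° + (180° − 154.3°) = 5.300° from the x-axis; with |QR| = 40.8, R = Q + 40.8·(cos 5.300°, sin 5.300°) = (63.31, -4.667). The perpendicularity gives RH at right angles to QR; with |RH| = 15.2 on the right of QR, H = R + 15.2·(0.09237, -0.9957) = (64.71, -19.80). Then cos ∠HRF = RH·RF / (|RH||RF|), giving 99.52°.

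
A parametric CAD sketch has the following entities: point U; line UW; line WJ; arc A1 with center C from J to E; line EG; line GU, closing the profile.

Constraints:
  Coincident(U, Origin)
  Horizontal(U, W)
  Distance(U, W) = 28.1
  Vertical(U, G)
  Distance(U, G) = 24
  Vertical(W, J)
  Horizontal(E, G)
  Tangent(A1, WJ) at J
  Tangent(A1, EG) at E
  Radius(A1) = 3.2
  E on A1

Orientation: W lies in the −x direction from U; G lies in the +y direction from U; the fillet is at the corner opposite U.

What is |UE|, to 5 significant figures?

34.583

U is at the origin; UW is horizontal with |UW| = 28.1 and W on the −x side, so W = (-28.100, 0.0000). UG is vertical with |UG| = 24.0 and G on the +y side, so G = (0.0000, 24.000). The virtual corner opposite U is at (-28.100, 24.000). The tangent condition forces CJ to be normal to WJ and the tangent condition forces CE to be normal to EG, with radius 3.2, so the center C sits 3.2 in from both sides at C = (-24.900, 20.800). That places the tangent points at J = (-28.100, 20.800) on WJ and E = (-24.900, 24.000) on EG. Then |UE| = |E − U| = 34.583.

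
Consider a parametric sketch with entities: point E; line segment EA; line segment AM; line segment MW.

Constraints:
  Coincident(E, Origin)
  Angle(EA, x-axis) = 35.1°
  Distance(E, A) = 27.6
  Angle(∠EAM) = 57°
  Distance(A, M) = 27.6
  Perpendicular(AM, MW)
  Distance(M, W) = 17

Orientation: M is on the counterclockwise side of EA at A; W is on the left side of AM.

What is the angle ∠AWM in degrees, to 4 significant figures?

58.37°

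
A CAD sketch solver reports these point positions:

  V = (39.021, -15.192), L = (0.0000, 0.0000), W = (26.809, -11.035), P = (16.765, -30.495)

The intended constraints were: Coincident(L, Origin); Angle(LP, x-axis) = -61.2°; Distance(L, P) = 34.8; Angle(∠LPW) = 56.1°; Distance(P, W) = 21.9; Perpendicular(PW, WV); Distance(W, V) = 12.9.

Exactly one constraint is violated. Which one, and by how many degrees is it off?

Perpendicular(PW, WV) — off by 8.50°.

L = (0.00, 0.00) ✓; LP at -61.20° ✓; |LP| = 34.80 ✓; ∠LPW = 56.10° ✓; |PW| = 21.90 ✓; ∠(PW, WV) = 81.50° ✗; |WV| = 12.90 ✓.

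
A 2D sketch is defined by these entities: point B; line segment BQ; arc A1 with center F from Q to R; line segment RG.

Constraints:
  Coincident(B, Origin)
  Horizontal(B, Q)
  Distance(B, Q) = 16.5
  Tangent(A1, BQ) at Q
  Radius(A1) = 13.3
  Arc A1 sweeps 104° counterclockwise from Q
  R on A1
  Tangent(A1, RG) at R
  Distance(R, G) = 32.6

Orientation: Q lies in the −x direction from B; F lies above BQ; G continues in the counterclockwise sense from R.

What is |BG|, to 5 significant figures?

49.499

B is at the origin; BQ is horizontal with |BQ| = 16.5 and Q on the −x side, so Q = (-16.500, 0.0000). Since A1 is tangent to BQ there, FQ ⟂ BQ, so F = Q + (0, 13.3) = (-16.500, 13.300). On A1, Q sits at bearing -90° from F; a 104° counterclockwise sweep puts R at bearing 14°, so R = F + 13.3·(cos 14°, sin 14°) = (-3.5951, 16.518). Tangency of A1 to RG means the radius FR is perpendicular to RG, so RG runs along (−sin 14°, cos 14°); with |RG| = 32.6, G = (-11.482, 48.149). Then |BG| = |G − B| = 49.499.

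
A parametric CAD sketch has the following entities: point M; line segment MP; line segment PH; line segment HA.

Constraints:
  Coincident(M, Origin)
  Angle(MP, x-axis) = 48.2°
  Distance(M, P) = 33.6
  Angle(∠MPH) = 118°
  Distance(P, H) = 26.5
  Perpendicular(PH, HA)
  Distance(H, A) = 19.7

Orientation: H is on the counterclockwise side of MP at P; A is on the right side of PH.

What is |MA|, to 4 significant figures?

64.99

∠MPH = 118.0°, so PH runs at 48.2° + (180° − 118.0°) = 110.2° from the x-axis; with |PH| = 26.5, H = P + 26.5·(cos 110.2°, sin 110.2°) = (13.25, 49.92). The perpendicularity gives HA at right angles to PH; with |HA| = 19.7 on the right of PH, A = H + 19.7·(0.9385, 0.3453) = (31.73, 56.72). Then |MA| = |A − M| = 64.99.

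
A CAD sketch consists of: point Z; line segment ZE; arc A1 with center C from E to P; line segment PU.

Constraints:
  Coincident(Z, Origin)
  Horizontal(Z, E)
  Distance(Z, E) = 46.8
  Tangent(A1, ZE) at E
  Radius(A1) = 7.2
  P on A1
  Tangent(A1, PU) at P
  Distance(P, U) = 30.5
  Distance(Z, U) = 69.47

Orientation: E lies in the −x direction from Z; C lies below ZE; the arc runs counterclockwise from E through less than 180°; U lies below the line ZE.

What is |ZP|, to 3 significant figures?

54.2

Checks: |CP| = 7.200 ✓; ∠(CP, PU) = 90.00° ✓; |PU| = 30.50 ✓; |ZU| = 69.47 ✓.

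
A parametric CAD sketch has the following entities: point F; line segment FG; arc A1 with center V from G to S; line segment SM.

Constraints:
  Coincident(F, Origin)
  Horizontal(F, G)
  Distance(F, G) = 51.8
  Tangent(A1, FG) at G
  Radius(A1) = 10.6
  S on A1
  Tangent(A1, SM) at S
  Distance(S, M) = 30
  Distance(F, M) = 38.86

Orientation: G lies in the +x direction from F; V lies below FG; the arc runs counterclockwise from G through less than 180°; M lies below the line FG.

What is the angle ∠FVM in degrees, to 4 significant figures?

46.93°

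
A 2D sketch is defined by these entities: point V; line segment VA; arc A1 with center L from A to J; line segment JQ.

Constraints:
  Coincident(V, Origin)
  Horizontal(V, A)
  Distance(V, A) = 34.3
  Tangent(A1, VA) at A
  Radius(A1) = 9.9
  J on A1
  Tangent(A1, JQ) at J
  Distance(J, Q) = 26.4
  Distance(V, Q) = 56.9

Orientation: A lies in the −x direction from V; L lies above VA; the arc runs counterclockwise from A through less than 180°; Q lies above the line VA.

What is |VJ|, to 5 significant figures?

31.265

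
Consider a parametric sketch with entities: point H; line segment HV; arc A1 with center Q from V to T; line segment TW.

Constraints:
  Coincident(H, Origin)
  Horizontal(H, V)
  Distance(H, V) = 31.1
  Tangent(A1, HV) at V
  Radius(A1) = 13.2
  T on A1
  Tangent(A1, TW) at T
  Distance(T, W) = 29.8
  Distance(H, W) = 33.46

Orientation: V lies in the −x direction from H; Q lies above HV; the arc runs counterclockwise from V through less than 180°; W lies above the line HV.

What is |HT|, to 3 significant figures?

20.7

Checks: ∠(QV, VH) = 90.00° ✓; |QT| = 13.20 ✓; ∠(QT, TW) = 90.00° ✓; |TW| = 29.80 ✓; |HW| = 33.46 ✓.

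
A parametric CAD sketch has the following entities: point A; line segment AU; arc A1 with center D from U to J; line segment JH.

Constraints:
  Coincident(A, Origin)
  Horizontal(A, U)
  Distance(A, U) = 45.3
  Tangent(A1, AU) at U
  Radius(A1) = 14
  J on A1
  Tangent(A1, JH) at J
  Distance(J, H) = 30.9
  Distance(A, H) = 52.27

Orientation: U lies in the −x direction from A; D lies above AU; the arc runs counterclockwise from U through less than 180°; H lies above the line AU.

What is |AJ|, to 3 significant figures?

33.9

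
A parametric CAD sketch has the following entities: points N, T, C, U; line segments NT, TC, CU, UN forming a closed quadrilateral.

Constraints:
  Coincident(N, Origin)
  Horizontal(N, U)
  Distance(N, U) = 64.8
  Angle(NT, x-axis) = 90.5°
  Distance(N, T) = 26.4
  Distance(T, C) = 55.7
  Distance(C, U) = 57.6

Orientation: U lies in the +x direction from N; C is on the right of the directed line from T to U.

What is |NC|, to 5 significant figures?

30.848

Checks: N = (0.00, 0.00) ✓; |TC| = 55.70 ✓; |CU| = 57.60 ✓.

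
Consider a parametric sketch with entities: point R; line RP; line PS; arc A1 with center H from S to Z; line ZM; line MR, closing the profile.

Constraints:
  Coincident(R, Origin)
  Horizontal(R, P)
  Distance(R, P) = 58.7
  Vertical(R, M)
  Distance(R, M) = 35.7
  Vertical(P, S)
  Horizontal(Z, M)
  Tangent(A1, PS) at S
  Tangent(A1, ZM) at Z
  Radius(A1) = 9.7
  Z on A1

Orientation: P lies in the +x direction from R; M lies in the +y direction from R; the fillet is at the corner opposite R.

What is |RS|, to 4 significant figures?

64.20

R is at the origin; RP is horizontal with |RP| = 58.7 and P on the +x side, so P = (58.70, 0.000). RM is vertical with |RM| = 35.7 and M on the +y side, so M = (0.000, 35.70). The virtual corner opposite R is at (58.70, 35.70). Tangency of A1 to PS means the radius HS is perpendicular to PS and the tangent condition forces HZ to be normal to ZM, with radius 9.7, so the center H sits 9.7 in from both sides at H = (49.00, 26.00). That places the tangent points at S = (58.70, 26.00) on PS and Z = (49.00, 35.70) on ZM. Then |RS| = |S − R| = 64.20.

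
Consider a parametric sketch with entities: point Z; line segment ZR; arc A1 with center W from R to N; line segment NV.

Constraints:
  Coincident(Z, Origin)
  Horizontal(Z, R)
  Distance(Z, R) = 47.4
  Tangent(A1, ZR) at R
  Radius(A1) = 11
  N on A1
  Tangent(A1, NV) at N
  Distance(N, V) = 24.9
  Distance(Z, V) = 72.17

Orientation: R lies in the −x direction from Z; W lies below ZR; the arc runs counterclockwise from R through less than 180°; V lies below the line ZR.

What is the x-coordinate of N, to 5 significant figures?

-57.998

Checks: |WN| = 11.00 ✓; ∠(WN, NV) = 90.00° ✓; |NV| = 24.90 ✓; |ZV| = 72.17 ✓.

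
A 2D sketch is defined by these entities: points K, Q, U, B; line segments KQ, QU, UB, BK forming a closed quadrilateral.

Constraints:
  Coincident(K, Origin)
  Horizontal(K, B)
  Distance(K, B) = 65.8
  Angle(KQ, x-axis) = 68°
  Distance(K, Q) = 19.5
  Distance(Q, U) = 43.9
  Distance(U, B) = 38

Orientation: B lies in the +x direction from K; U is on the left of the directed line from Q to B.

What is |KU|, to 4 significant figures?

58.93

K is at the origin; K and B share the same y with |KB| = 65.8 and B in +x, so B = (65.8, 0). KQ runs at 68.0° with |KQ| = 19.5, so Q = (7.305, 18.08). U is determined by |QU| = 43.9 and |UB| = 38.0 together: it lies at the intersection of circle(Q, 43.9) and circle(B, 38.0). With |QB| = 61.23, the foot of the radical line on QB is 34.56 from Q and the perpendicular offset is √(43.9² − 34.56²) = 27.07. Taking the left-of-QB solution: U = (48.32, 33.74).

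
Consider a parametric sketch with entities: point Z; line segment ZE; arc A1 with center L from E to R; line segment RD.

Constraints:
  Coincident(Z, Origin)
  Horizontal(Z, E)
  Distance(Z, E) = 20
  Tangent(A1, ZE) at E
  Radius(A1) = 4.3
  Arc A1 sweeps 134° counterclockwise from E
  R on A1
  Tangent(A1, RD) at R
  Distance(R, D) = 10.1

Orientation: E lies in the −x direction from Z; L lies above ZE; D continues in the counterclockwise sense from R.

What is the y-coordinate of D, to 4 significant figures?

14.55

Z is at the origin; ZE is horizontal with |ZE| = 20.0 and E on the −x side, so E = (-20.00, 0.000). A1 meets ZE tangentially, so LE is at right angles to ZE, so L = E + (0, 4.3) = (-20.00, 4.300). On A1, E sits at bearing -90° from L; a 134° counterclockwise sweep puts R at bearing 44°, so R = L + 4.3·(cos 44°, sin 44°) = (-16.91, 7.287). Tangency of A1 to RD means the radius LR is perpendicular to RD, so RD runs along (−sin 44°, cos 44°); with |RD| = 10.1, D = (-23.92, 14.55). So D.y = 14.55.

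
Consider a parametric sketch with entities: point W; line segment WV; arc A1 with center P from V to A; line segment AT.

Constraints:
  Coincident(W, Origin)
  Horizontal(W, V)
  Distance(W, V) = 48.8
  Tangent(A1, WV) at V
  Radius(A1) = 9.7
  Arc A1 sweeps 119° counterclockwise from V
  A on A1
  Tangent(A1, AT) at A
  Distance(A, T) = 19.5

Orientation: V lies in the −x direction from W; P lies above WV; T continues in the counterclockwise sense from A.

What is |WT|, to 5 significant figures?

58.878

W is at the origin; W and V share the same y with |WV| = 48.8 and V on the −x side, so V = (-48.800, 0.0000). The tangent condition forces PV to be normal to WV, so P = V + (0, 9.7) = (-48.800, 9.7000). On A1, V sits at bearing -90° from P; a 119° counterclockwise sweep puts A at bearing 29°, so A = P + 9.7·(cos 29°, sin 29°) = (-40.316, 14.403). Since A1 is tangent to AT there, PA ⟂ AT, so AT runs along (−sin 29°, cos 29°); with |AT| = 19.5, T = (-49.770, 31.458). Then |WT| = |T − W| = 58.878.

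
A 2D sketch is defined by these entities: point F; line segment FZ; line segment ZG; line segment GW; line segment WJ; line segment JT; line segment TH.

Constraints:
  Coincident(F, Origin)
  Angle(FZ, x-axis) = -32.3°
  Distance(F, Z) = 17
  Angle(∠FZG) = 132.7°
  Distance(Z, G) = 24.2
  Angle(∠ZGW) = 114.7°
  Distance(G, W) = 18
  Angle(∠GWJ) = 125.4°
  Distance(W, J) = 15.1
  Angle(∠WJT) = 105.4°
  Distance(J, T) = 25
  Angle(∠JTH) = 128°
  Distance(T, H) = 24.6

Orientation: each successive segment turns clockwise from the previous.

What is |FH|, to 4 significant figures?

11.99

F is at the origin; FZ runs at -32.3° with length 17.0, so Z = (14.37, -9.084). ∠FZG = 132.7° gives ZG at -79.60° from the x-axis; with |ZG| = 24.2, G = (18.74, -32.89). ∠ZGW = 114.7° gives GW at -144.9° from the x-axis; with |GW| = 18.0, W = (4.011, -43.24). ∠GWJ = 125.4° gives WJ at 160.5° from the x-axis; with |WJ| = 15.1, J = (-10.22, -38.20). ∠WJT = 105.4° gives JT at 85.90° from the x-axis; with |JT| = 25.0, T = (-8.435, -13.26). ∠JTH = 128.0° gives TH at 33.90° from the x-axis; with |TH| = 24.6, H = (11.98, 0.4605). Then |FH| = |H − F| = 11.99.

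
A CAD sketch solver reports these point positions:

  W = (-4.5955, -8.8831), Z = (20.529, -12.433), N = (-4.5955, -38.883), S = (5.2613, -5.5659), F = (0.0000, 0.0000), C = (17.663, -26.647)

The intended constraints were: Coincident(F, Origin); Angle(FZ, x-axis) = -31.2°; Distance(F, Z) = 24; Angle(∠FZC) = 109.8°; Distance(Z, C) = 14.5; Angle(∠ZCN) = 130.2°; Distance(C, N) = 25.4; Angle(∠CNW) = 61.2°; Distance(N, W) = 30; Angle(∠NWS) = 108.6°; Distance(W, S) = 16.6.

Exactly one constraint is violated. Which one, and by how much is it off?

Distance(W, S) = 16.6 — off by 6.20.

F = (0.00, 0.00) ✓; FZ at -31.20° ✓; |FZ| = 24.00 ✓; ∠FZC = 109.8° ✓; |ZC| = 14.50 ✓; ∠ZCN = 130.2° ✓; |CN| = 25.40 ✓; ∠CNW = 61.20° ✓; |NW| = 30.00 ✓; ∠NWS = 108.6° ✓; |WS| = 10.40 ✗.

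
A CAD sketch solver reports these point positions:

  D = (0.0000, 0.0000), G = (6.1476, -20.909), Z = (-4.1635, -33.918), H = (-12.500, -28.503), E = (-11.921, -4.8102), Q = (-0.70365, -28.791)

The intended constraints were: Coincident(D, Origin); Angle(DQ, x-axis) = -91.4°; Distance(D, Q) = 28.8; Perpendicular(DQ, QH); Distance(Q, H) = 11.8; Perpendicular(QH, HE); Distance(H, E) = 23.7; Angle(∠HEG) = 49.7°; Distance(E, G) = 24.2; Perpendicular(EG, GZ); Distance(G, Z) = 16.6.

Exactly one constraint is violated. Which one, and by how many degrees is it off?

Perpendicular(EG, GZ) — off by 3.30°.

D = (0.00, 0.00) ✓; DQ at -91.40° ✓; |DQ| = 28.80 ✓; ∠(DQ, QH) = 90.00° ✓; |QH| = 11.80 ✓; ∠(QH, HE) = 90.00° ✓; |HE| = 23.70 ✓; ∠HEG = 49.70° ✓; |EG| = 24.20 ✓; ∠(EG, GZ) = 86.70° ✗; |GZ| = 16.60 ✓.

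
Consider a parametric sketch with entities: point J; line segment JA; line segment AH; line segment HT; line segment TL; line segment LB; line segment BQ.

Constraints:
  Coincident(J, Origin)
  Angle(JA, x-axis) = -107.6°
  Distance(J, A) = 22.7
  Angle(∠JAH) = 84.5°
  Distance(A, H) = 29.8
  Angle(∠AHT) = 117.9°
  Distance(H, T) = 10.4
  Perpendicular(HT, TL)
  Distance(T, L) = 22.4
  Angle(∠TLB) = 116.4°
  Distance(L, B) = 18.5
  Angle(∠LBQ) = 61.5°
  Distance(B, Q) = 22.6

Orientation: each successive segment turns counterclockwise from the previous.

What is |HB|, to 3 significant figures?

31.2

J is at the origin; JA runs at -107.6° with length 22.7, so A = (-6.86, -21.6). ∠JAH = 84.5° gives AH at -12.1° from the x-axis; with |AH| = 29.8, H = (22.3, -27.9). ∠AHT = 117.9° gives HT at 50.0° from the x-axis; with |HT| = 10.4, T = (29.0, -19.9). The perpendicularity gives TL at right angles to HT, so TL runs at 140°; with |TL| = 22.4, L = (11.8, -5.52). ∠TLB = 116.4° gives LB at -156° from the x-axis; with |LB| = 18.5, B = (-5.15, -12.9). Then |HB| = |B − H| = 31.2.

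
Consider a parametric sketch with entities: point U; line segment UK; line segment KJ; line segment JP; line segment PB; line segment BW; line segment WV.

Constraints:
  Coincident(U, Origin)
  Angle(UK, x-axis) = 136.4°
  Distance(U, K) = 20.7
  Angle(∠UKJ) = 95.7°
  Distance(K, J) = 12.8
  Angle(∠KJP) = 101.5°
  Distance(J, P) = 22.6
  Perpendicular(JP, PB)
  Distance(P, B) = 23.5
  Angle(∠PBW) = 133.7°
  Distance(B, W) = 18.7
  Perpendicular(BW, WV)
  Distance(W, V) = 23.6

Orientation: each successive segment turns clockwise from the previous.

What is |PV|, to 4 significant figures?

35.56

∠PBW = 133.7° gives BW at -162.7° from the x-axis; with |BW| = 18.7, W = (-15.19, -12.28). The perpendicularity gives WV at right angles to BW, so WV runs at 107.3°; with |WV| = 23.6, V = (-22.21, 10.25). Then |PV| = |V − P| = 35.56.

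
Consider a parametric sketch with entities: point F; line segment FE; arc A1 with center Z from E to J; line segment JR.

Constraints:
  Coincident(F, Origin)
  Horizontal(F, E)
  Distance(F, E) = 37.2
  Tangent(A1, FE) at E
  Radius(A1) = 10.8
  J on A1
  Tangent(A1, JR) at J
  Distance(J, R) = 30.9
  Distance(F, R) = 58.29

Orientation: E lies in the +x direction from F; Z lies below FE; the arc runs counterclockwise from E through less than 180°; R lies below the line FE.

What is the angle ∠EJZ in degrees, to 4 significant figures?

33.96°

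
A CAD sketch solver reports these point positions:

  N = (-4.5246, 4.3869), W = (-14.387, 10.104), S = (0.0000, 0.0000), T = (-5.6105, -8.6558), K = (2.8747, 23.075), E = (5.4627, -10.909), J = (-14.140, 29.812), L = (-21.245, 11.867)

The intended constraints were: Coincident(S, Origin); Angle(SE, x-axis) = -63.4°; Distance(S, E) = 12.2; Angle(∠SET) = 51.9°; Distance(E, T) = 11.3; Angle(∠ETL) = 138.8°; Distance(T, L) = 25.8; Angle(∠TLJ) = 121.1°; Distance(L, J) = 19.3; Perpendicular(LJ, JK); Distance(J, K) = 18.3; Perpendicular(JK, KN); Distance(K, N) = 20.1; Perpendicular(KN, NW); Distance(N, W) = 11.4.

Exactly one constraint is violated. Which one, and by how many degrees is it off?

Perpendicular(KN, NW) — off by 8.50°.

S = (0.00, 0.00) ✓; SE at -63.40° ✓; |SE| = 12.20 ✓; ∠SET = 51.90° ✓; |ET| = 11.30 ✓; ∠ETL = 138.8° ✓; |TL| = 25.80 ✓; ∠TLJ = 121.1° ✓; |LJ| = 19.30 ✓; ∠(LJ, JK) = 90.00° ✓; |JK| = 18.30 ✓; ∠(JK, KN) = 90.00° ✓; |KN| = 20.10 ✓; ∠(KN, NW) = 98.50° ✗; |NW| = 11.40 ✓.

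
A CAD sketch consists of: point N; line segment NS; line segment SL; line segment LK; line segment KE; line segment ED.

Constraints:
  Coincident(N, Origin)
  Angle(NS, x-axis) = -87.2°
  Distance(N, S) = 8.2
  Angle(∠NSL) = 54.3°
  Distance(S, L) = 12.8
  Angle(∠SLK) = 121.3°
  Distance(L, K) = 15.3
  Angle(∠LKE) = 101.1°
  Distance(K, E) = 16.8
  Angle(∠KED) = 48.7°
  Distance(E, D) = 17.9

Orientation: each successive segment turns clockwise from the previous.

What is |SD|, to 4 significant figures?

10.31

N is at the origin; NS runs at -87.2° with length 8.2, so S = (0.4006, -8.190). ∠NSL = 54.3° gives SL at 147.1° from the x-axis; with |SL| = 12.8, L = (-10.35, -1.238). ∠SLK = 121.3° gives LK at 88.40° from the x-axis; with |LK| = 15.3, K = (-9.919, 14.06). ∠LKE = 101.1° gives KE at 9.500° from the x-axis; with |KE| = 16.8, E = (6.650, 16.83). ∠KED = 48.7° gives ED at -121.8° from the x-axis; with |ED| = 17.9, D = (-2.782, 1.616). Then |SD| = |D − S| = 10.31.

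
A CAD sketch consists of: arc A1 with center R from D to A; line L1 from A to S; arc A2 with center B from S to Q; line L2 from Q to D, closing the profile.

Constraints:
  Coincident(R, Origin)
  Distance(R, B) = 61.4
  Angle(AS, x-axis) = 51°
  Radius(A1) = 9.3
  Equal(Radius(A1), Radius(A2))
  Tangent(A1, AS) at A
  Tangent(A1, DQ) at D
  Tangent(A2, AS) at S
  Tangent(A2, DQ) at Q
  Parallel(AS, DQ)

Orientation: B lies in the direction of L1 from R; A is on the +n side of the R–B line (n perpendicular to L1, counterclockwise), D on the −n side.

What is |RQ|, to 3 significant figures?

62.1

The slot axis is L1's direction at 51.0°, so u = (cos 51.0°, sin 51.0°) = (0.629, 0.777) and n = (−sin 51.0°, cos 51.0°) = (-0.777, 0.629). R is at the origin and B lies 61.4 along u from R, so B = 61.4·u = (38.6, 47.7). Tangency of A1 to both parallel lines with radius 9.3 puts A and D at R ± 9.3·n: A = (-7.23, 5.85), D = (7.23, -5.85). Equal radii place S and Q the same way about B: S = B + 9.3·n = (31.4, 53.6), Q = B − 9.3·n = (45.9, 41.9). Then |RQ| = |Q − R| = 62.1.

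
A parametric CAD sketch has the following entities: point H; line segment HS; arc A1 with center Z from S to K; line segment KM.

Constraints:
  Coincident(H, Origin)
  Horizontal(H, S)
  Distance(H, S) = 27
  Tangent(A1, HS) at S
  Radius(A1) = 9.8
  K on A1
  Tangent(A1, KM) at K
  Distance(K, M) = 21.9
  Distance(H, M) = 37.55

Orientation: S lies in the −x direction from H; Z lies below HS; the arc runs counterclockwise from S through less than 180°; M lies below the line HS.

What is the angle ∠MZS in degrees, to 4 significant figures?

160.4°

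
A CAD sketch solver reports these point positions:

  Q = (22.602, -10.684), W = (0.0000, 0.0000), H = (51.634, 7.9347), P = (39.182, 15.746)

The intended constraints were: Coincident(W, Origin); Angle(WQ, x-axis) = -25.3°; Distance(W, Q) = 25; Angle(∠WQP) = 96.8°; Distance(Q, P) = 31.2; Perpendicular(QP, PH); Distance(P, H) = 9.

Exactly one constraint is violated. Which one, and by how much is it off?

Distance(P, H) = 9 — off by 5.70.

W = (0.00, 0.00) ✓; WQ at -25.30° ✓; |WQ| = 25.00 ✓; ∠WQP = 96.80° ✓; |QP| = 31.20 ✓; ∠(QP, PH) = 90.00° ✓; |PH| = 14.70 ✗.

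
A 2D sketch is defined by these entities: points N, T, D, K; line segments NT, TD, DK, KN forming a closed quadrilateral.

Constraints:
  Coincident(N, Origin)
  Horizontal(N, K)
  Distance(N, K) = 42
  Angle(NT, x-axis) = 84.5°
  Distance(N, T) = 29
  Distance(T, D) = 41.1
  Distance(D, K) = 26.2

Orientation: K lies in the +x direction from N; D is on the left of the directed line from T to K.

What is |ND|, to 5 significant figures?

50.997

Checks: |NK| = 42.00 ✓; |NT| = 29.00 ✓; |TD| = 41.10 ✓; |DK| = 26.20 ✓.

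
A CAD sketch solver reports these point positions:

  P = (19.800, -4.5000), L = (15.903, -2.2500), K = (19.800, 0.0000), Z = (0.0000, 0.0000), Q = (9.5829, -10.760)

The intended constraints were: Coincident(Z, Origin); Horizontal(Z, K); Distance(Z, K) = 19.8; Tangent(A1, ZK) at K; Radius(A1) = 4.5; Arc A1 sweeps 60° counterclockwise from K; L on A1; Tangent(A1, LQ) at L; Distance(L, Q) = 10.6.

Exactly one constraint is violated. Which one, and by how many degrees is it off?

Tangent(A1, LQ) at L — off by 6.60°.

Z = (0.00, 0.00) ✓; Z.y = 0.00, K.y = 0.00 ✓; |ZK| = 19.80 ✓; ∠(PK, KZ) = 90.00° ✓; |PK| = 4.500 ✓; bearing(P→L) − bearing(P→K) = 60.00° ✓; |PL| = 4.500 ✓; ∠(PL, LQ) = 96.60° ✗; |LQ| = 10.60 ✓.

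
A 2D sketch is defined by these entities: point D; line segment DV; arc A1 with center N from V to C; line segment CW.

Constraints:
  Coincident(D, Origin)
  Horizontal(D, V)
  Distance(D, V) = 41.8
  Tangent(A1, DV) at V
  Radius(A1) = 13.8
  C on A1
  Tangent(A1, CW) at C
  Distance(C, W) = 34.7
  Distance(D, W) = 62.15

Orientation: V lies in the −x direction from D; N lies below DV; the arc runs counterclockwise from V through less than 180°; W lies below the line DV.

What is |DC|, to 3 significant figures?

57.6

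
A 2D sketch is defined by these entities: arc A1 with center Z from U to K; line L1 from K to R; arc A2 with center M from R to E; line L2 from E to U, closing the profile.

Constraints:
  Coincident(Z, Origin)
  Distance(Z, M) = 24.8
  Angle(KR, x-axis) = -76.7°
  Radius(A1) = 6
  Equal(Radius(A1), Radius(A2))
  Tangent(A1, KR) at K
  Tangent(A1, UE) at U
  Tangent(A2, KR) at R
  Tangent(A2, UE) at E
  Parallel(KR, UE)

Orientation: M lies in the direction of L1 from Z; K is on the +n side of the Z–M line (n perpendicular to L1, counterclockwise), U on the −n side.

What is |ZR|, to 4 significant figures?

25.52

The slot axis is L1's direction at -76.7°, so u = (cos -76.7°, sin -76.7°) = (0.2300, -0.9732) and n = (−sin -76.7°, cos -76.7°) = (0.9732, 0.2300). Z is at the origin and M lies 24.8 along u from Z, so M = 24.8·u = (5.705, -24.13). Tangency of A1 to both parallel lines with radius 6.0 puts K and U at Z ± 6.0·n: K = (5.839, 1.380), U = (-5.839, -1.380). Equal radii place R and E the same way about M: R = M + 6.0·n = (11.54, -22.75), E = M − 6.0·n = (-0.1338, -25.52). Then |ZR| = |R − Z| = 25.52.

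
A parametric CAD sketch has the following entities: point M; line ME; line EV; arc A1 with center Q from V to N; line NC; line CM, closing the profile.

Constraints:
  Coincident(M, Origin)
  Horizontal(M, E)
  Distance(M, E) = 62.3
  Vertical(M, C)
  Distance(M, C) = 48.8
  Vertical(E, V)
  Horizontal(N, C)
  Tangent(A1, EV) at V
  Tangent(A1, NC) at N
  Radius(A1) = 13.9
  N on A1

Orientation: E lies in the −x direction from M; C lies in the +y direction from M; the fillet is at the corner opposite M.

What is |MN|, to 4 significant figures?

68.73

M is at the origin; ME is horizontal with |ME| = 62.3 and E on the −x side, so E = (-62.30, 0.000). M and C share the same x with |MC| = 48.8 and C on the +y side, so C = (0.000, 48.80). The virtual corner opposite M is at (-62.30, 48.80). A1 meets EV tangentially, so QV is at right angles to EV and A1 meets NC tangentially, so QN is at right angles to NC, with radius 13.9, so the center Q sits 13.9 in from both sides at Q = (-48.40, 34.90). That places the tangent points at V = (-62.30, 34.90) on EV and N = (-48.40, 48.80) on NC. Then |MN| = |N − M| = 68.73.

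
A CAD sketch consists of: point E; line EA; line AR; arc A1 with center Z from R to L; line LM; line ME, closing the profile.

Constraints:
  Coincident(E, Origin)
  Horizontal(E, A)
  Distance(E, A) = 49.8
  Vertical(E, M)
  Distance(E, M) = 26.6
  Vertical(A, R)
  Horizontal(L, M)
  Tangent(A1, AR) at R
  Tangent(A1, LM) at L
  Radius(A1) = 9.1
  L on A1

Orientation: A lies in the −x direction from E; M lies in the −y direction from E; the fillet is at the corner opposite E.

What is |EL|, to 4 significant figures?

48.62

E is at the origin; E and A share the same y with |EA| = 49.8 and A on the −x side, so A = (-49.80, 0.000). E and M share the same x with |EM| = 26.6 and M on the −y side, so M = (0.000, -26.60). The virtual corner opposite E is at (-49.80, -26.60). Tangency of A1 to AR means the radius ZR is perpendicular to AR and tangency of A1 to LM means the radius ZL is perpendicular to LM, with radius 9.1, so the center Z sits 9.1 in from both sides at Z = (-40.70, -17.50). That places the tangent points at R = (-49.80, -17.50) on AR and L = (-40.70, -26.60) on LM. Then |EL| = |L − E| = 48.62.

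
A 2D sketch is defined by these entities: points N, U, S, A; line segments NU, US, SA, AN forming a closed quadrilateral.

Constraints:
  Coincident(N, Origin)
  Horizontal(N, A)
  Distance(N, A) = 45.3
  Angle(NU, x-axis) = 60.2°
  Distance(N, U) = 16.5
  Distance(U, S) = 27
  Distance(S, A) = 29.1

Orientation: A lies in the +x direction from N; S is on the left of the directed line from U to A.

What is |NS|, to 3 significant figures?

41.7

Checks: |US| = 27.00 ✓; |SA| = 29.10 ✓.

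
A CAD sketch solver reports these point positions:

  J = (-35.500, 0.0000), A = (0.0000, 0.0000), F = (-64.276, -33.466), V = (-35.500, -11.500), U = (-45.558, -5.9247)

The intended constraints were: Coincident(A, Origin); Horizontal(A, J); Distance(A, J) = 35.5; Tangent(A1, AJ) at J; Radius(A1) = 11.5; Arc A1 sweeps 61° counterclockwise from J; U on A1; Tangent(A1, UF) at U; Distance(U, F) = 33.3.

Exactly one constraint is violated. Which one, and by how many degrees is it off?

Tangent(A1, UF) at U — off by 5.20°.

A = (0.00, 0.00) ✓; A.y = 0.00, J.y = 0.00 ✓; |AJ| = 35.50 ✓; ∠(VJ, JA) = 90.00° ✓; |VJ| = 11.50 ✓; bearing(V→U) − bearing(V→J) = 61.00° ✓; |VU| = 11.50 ✓; ∠(VU, UF) = 95.20° ✗; |UF| = 33.30 ✓.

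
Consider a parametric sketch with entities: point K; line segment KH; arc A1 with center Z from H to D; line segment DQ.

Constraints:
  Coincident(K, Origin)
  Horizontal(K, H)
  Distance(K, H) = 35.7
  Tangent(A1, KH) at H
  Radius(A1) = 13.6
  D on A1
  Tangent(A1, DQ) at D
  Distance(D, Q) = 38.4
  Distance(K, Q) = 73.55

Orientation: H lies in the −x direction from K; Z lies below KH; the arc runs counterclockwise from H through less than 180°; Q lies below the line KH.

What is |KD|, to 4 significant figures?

50.62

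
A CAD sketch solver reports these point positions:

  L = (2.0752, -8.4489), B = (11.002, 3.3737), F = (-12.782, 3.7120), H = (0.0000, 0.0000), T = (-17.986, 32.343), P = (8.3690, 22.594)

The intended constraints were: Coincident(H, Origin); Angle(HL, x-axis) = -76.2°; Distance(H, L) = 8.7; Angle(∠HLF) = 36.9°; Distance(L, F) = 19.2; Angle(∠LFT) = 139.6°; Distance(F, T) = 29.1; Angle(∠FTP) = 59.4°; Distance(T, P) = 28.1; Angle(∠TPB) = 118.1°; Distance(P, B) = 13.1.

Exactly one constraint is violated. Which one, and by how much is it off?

Distance(P, B) = 13.1 — off by 6.30.

H = (0.00, 0.00) ✓; HL at -76.20° ✓; |HL| = 8.700 ✓; ∠HLF = 36.90° ✓; |LF| = 19.20 ✓; ∠LFT = 139.6° ✓; |FT| = 29.10 ✓; ∠FTP = 59.40° ✓; |TP| = 28.10 ✓; ∠TPB = 118.1° ✓; |PB| = 19.40 ✗.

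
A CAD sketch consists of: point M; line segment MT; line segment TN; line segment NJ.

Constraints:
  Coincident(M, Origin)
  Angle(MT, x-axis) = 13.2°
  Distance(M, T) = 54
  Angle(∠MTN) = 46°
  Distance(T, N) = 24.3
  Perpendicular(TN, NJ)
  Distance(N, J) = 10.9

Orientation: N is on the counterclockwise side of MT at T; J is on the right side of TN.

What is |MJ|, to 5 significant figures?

51.469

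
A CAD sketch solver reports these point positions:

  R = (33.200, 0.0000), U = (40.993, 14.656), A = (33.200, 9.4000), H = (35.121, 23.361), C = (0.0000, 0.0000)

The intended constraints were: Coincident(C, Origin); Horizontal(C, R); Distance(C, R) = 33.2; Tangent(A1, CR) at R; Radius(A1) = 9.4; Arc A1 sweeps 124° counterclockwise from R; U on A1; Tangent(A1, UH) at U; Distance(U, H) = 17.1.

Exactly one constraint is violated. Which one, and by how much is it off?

Distance(U, H) = 17.1 — off by 6.60.

C = (0.00, 0.00) ✓; C.y = 0.00, R.y = 0.00 ✓; |CR| = 33.20 ✓; ∠(AR, RC) = 90.00° ✓; |AR| = 9.400 ✓; bearing(A→U) − bearing(A→R) = 124.0° ✓; |AU| = 9.400 ✓; ∠(AU, UH) = 90.00° ✓; |UH| = 10.50 ✗.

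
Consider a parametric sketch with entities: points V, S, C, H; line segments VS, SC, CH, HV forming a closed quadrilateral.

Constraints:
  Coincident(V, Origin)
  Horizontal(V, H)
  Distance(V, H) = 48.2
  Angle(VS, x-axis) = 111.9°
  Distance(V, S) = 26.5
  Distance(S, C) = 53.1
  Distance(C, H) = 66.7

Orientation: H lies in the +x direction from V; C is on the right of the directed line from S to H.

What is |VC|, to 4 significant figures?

30.94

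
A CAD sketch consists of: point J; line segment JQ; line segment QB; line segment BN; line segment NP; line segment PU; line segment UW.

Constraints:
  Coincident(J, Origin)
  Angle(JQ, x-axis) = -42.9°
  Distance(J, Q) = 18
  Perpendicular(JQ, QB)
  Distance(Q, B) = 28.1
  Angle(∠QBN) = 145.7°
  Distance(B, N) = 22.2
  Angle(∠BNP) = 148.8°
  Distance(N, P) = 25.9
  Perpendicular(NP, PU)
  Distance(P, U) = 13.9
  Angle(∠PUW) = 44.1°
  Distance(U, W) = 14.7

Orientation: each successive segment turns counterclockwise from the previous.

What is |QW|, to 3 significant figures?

57.3

J is at the origin; JQ runs at -42.9° with length 18.0, so Q = (13.2, -12.3). JQ ⟂ QB, so QB runs at 47.1°; with |QB| = 28.1, B = (32.3, 8.33). ∠QBN = 145.7° gives BN at 81.4° from the x-axis; with |BN| = 22.2, N = (35.6, 30.3). ∠BNP = 148.8° gives NP at 113° from the x-axis; with |NP| = 25.9, P = (25.7, 54.2). NP is perpendicular to PU, so PU runs at -157°; with |PU| = 13.9, U = (12.8, 48.9). ∠PUW = 44.1° gives UW at -21.5° from the x-axis; with |UW| = 14.7, W = (26.5, 43.5). Then |QW| = |W − Q| = 57.3.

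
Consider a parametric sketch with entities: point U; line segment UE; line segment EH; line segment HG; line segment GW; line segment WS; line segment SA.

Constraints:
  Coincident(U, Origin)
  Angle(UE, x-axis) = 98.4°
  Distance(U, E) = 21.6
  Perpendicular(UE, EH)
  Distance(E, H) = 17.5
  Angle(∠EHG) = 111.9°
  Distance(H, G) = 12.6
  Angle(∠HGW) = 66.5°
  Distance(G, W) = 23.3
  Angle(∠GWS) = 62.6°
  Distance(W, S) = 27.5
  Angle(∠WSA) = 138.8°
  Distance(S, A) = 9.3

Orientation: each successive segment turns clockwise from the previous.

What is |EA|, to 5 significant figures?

26.492

∠GWS = 62.6° gives WS at 69.400° from the x-axis; with |WS| = 27.5, S = (7.0535, 36.029). ∠WSA = 138.8° gives SA at 28.200° from the x-axis; with |SA| = 9.3, A = (15.250, 40.423). Then |EA| = |A − E| = 26.492.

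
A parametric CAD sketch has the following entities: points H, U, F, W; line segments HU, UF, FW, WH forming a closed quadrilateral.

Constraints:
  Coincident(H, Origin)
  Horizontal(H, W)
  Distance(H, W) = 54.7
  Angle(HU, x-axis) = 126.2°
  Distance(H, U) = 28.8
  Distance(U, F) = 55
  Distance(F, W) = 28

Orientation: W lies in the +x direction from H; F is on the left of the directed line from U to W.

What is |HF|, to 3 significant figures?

44.1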